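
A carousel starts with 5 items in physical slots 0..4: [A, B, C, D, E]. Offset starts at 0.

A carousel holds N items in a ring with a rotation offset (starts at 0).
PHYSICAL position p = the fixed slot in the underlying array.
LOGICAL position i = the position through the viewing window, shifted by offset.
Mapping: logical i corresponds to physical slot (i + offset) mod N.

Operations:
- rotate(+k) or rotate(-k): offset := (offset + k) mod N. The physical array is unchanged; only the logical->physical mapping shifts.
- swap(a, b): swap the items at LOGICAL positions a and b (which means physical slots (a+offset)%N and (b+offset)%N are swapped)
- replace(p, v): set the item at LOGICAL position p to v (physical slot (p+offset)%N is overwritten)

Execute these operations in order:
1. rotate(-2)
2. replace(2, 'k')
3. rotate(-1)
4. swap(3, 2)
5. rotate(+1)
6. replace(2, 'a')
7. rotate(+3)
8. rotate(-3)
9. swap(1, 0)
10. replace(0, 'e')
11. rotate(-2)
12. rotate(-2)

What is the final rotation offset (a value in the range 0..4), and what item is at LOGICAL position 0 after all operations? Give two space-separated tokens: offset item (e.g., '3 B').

Answer: 4 D

Derivation:
After op 1 (rotate(-2)): offset=3, physical=[A,B,C,D,E], logical=[D,E,A,B,C]
After op 2 (replace(2, 'k')): offset=3, physical=[k,B,C,D,E], logical=[D,E,k,B,C]
After op 3 (rotate(-1)): offset=2, physical=[k,B,C,D,E], logical=[C,D,E,k,B]
After op 4 (swap(3, 2)): offset=2, physical=[E,B,C,D,k], logical=[C,D,k,E,B]
After op 5 (rotate(+1)): offset=3, physical=[E,B,C,D,k], logical=[D,k,E,B,C]
After op 6 (replace(2, 'a')): offset=3, physical=[a,B,C,D,k], logical=[D,k,a,B,C]
After op 7 (rotate(+3)): offset=1, physical=[a,B,C,D,k], logical=[B,C,D,k,a]
After op 8 (rotate(-3)): offset=3, physical=[a,B,C,D,k], logical=[D,k,a,B,C]
After op 9 (swap(1, 0)): offset=3, physical=[a,B,C,k,D], logical=[k,D,a,B,C]
After op 10 (replace(0, 'e')): offset=3, physical=[a,B,C,e,D], logical=[e,D,a,B,C]
After op 11 (rotate(-2)): offset=1, physical=[a,B,C,e,D], logical=[B,C,e,D,a]
After op 12 (rotate(-2)): offset=4, physical=[a,B,C,e,D], logical=[D,a,B,C,e]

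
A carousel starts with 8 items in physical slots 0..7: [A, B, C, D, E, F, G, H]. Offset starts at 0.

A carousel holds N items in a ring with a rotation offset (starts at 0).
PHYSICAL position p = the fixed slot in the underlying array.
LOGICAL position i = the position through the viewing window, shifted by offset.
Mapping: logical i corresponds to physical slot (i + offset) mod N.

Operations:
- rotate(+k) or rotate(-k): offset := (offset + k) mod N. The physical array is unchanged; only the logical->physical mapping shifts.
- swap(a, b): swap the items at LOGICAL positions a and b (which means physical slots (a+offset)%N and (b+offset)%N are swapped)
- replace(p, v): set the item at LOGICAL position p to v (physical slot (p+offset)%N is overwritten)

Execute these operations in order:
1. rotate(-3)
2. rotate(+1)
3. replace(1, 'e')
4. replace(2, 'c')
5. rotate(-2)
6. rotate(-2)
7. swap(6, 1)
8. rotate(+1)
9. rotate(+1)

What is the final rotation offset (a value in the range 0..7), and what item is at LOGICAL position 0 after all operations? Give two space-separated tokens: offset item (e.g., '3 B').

Answer: 4 E

Derivation:
After op 1 (rotate(-3)): offset=5, physical=[A,B,C,D,E,F,G,H], logical=[F,G,H,A,B,C,D,E]
After op 2 (rotate(+1)): offset=6, physical=[A,B,C,D,E,F,G,H], logical=[G,H,A,B,C,D,E,F]
After op 3 (replace(1, 'e')): offset=6, physical=[A,B,C,D,E,F,G,e], logical=[G,e,A,B,C,D,E,F]
After op 4 (replace(2, 'c')): offset=6, physical=[c,B,C,D,E,F,G,e], logical=[G,e,c,B,C,D,E,F]
After op 5 (rotate(-2)): offset=4, physical=[c,B,C,D,E,F,G,e], logical=[E,F,G,e,c,B,C,D]
After op 6 (rotate(-2)): offset=2, physical=[c,B,C,D,E,F,G,e], logical=[C,D,E,F,G,e,c,B]
After op 7 (swap(6, 1)): offset=2, physical=[D,B,C,c,E,F,G,e], logical=[C,c,E,F,G,e,D,B]
After op 8 (rotate(+1)): offset=3, physical=[D,B,C,c,E,F,G,e], logical=[c,E,F,G,e,D,B,C]
After op 9 (rotate(+1)): offset=4, physical=[D,B,C,c,E,F,G,e], logical=[E,F,G,e,D,B,C,c]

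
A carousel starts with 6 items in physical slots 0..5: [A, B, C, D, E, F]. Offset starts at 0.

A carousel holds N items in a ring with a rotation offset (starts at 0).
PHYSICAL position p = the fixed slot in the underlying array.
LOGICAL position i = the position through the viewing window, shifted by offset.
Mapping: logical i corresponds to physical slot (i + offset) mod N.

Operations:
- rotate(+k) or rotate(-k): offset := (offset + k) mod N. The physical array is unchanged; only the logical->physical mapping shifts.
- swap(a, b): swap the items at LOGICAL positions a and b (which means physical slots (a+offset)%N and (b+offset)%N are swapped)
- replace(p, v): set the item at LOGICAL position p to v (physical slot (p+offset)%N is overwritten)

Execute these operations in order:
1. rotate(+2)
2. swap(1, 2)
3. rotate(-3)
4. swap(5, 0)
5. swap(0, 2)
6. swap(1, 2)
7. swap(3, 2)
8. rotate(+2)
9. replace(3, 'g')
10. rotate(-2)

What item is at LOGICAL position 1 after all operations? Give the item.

Answer: D

Derivation:
After op 1 (rotate(+2)): offset=2, physical=[A,B,C,D,E,F], logical=[C,D,E,F,A,B]
After op 2 (swap(1, 2)): offset=2, physical=[A,B,C,E,D,F], logical=[C,E,D,F,A,B]
After op 3 (rotate(-3)): offset=5, physical=[A,B,C,E,D,F], logical=[F,A,B,C,E,D]
After op 4 (swap(5, 0)): offset=5, physical=[A,B,C,E,F,D], logical=[D,A,B,C,E,F]
After op 5 (swap(0, 2)): offset=5, physical=[A,D,C,E,F,B], logical=[B,A,D,C,E,F]
After op 6 (swap(1, 2)): offset=5, physical=[D,A,C,E,F,B], logical=[B,D,A,C,E,F]
After op 7 (swap(3, 2)): offset=5, physical=[D,C,A,E,F,B], logical=[B,D,C,A,E,F]
After op 8 (rotate(+2)): offset=1, physical=[D,C,A,E,F,B], logical=[C,A,E,F,B,D]
After op 9 (replace(3, 'g')): offset=1, physical=[D,C,A,E,g,B], logical=[C,A,E,g,B,D]
After op 10 (rotate(-2)): offset=5, physical=[D,C,A,E,g,B], logical=[B,D,C,A,E,g]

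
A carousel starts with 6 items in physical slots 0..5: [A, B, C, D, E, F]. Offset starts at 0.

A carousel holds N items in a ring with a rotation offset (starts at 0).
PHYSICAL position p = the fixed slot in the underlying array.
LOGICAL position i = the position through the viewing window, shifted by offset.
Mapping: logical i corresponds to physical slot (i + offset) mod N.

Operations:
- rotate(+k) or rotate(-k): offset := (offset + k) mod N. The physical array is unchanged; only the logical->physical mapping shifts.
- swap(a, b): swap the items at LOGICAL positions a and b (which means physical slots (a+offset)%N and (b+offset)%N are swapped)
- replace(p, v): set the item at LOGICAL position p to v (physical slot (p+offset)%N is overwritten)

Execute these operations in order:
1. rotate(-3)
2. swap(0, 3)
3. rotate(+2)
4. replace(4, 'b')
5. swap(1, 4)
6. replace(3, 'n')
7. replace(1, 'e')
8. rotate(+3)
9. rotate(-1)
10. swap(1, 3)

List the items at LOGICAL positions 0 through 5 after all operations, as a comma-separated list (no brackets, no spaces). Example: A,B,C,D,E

After op 1 (rotate(-3)): offset=3, physical=[A,B,C,D,E,F], logical=[D,E,F,A,B,C]
After op 2 (swap(0, 3)): offset=3, physical=[D,B,C,A,E,F], logical=[A,E,F,D,B,C]
After op 3 (rotate(+2)): offset=5, physical=[D,B,C,A,E,F], logical=[F,D,B,C,A,E]
After op 4 (replace(4, 'b')): offset=5, physical=[D,B,C,b,E,F], logical=[F,D,B,C,b,E]
After op 5 (swap(1, 4)): offset=5, physical=[b,B,C,D,E,F], logical=[F,b,B,C,D,E]
After op 6 (replace(3, 'n')): offset=5, physical=[b,B,n,D,E,F], logical=[F,b,B,n,D,E]
After op 7 (replace(1, 'e')): offset=5, physical=[e,B,n,D,E,F], logical=[F,e,B,n,D,E]
After op 8 (rotate(+3)): offset=2, physical=[e,B,n,D,E,F], logical=[n,D,E,F,e,B]
After op 9 (rotate(-1)): offset=1, physical=[e,B,n,D,E,F], logical=[B,n,D,E,F,e]
After op 10 (swap(1, 3)): offset=1, physical=[e,B,E,D,n,F], logical=[B,E,D,n,F,e]

Answer: B,E,D,n,F,e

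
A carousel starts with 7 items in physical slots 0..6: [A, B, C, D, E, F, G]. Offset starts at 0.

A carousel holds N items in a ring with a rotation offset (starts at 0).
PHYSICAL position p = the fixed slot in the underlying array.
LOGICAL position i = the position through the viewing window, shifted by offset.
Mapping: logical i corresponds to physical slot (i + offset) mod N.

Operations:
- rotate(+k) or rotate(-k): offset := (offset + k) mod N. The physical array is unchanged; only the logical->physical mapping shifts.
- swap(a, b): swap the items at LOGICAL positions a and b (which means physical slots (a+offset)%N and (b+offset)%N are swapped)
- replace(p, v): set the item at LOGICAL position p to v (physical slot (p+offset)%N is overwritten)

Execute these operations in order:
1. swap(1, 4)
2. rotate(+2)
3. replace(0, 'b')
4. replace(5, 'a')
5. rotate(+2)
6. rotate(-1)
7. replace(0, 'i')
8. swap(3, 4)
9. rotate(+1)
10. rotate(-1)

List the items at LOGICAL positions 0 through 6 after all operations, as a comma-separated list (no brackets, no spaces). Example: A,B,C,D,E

After op 1 (swap(1, 4)): offset=0, physical=[A,E,C,D,B,F,G], logical=[A,E,C,D,B,F,G]
After op 2 (rotate(+2)): offset=2, physical=[A,E,C,D,B,F,G], logical=[C,D,B,F,G,A,E]
After op 3 (replace(0, 'b')): offset=2, physical=[A,E,b,D,B,F,G], logical=[b,D,B,F,G,A,E]
After op 4 (replace(5, 'a')): offset=2, physical=[a,E,b,D,B,F,G], logical=[b,D,B,F,G,a,E]
After op 5 (rotate(+2)): offset=4, physical=[a,E,b,D,B,F,G], logical=[B,F,G,a,E,b,D]
After op 6 (rotate(-1)): offset=3, physical=[a,E,b,D,B,F,G], logical=[D,B,F,G,a,E,b]
After op 7 (replace(0, 'i')): offset=3, physical=[a,E,b,i,B,F,G], logical=[i,B,F,G,a,E,b]
After op 8 (swap(3, 4)): offset=3, physical=[G,E,b,i,B,F,a], logical=[i,B,F,a,G,E,b]
After op 9 (rotate(+1)): offset=4, physical=[G,E,b,i,B,F,a], logical=[B,F,a,G,E,b,i]
After op 10 (rotate(-1)): offset=3, physical=[G,E,b,i,B,F,a], logical=[i,B,F,a,G,E,b]

Answer: i,B,F,a,G,E,b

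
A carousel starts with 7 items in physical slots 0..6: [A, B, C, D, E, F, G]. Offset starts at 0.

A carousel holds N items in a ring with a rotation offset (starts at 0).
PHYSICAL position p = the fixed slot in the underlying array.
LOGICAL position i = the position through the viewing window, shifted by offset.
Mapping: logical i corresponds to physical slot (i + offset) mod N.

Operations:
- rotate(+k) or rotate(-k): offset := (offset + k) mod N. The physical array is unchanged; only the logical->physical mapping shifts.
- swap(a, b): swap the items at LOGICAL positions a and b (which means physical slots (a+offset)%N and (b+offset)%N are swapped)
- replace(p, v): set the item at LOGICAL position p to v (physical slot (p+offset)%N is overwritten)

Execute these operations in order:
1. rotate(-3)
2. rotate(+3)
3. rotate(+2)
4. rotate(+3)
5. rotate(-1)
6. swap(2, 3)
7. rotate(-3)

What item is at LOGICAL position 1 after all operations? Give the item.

After op 1 (rotate(-3)): offset=4, physical=[A,B,C,D,E,F,G], logical=[E,F,G,A,B,C,D]
After op 2 (rotate(+3)): offset=0, physical=[A,B,C,D,E,F,G], logical=[A,B,C,D,E,F,G]
After op 3 (rotate(+2)): offset=2, physical=[A,B,C,D,E,F,G], logical=[C,D,E,F,G,A,B]
After op 4 (rotate(+3)): offset=5, physical=[A,B,C,D,E,F,G], logical=[F,G,A,B,C,D,E]
After op 5 (rotate(-1)): offset=4, physical=[A,B,C,D,E,F,G], logical=[E,F,G,A,B,C,D]
After op 6 (swap(2, 3)): offset=4, physical=[G,B,C,D,E,F,A], logical=[E,F,A,G,B,C,D]
After op 7 (rotate(-3)): offset=1, physical=[G,B,C,D,E,F,A], logical=[B,C,D,E,F,A,G]

Answer: C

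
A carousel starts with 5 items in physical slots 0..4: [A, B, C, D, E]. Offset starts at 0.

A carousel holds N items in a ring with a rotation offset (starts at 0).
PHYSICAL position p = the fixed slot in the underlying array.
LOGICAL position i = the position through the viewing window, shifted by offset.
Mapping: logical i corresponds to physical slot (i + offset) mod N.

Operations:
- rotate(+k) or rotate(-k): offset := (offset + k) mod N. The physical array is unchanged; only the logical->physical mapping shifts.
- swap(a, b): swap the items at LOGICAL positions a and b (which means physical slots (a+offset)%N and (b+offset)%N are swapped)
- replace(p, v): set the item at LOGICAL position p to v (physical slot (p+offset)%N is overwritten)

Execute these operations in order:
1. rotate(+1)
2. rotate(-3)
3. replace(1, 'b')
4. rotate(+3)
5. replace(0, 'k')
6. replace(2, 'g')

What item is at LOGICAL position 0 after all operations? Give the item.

Answer: k

Derivation:
After op 1 (rotate(+1)): offset=1, physical=[A,B,C,D,E], logical=[B,C,D,E,A]
After op 2 (rotate(-3)): offset=3, physical=[A,B,C,D,E], logical=[D,E,A,B,C]
After op 3 (replace(1, 'b')): offset=3, physical=[A,B,C,D,b], logical=[D,b,A,B,C]
After op 4 (rotate(+3)): offset=1, physical=[A,B,C,D,b], logical=[B,C,D,b,A]
After op 5 (replace(0, 'k')): offset=1, physical=[A,k,C,D,b], logical=[k,C,D,b,A]
After op 6 (replace(2, 'g')): offset=1, physical=[A,k,C,g,b], logical=[k,C,g,b,A]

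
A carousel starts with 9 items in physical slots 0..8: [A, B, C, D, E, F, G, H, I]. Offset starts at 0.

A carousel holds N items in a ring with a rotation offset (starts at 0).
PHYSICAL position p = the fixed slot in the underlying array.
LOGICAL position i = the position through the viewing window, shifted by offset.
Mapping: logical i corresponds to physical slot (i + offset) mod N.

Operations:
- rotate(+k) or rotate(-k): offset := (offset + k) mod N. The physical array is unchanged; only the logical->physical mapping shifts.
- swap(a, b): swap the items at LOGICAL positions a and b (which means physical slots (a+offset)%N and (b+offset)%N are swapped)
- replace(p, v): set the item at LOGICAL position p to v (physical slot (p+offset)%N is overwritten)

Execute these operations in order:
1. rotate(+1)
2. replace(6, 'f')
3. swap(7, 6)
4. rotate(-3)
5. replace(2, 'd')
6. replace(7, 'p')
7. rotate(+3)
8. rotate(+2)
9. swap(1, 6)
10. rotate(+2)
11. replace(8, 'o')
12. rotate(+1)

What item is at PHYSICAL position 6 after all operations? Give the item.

Answer: G

Derivation:
After op 1 (rotate(+1)): offset=1, physical=[A,B,C,D,E,F,G,H,I], logical=[B,C,D,E,F,G,H,I,A]
After op 2 (replace(6, 'f')): offset=1, physical=[A,B,C,D,E,F,G,f,I], logical=[B,C,D,E,F,G,f,I,A]
After op 3 (swap(7, 6)): offset=1, physical=[A,B,C,D,E,F,G,I,f], logical=[B,C,D,E,F,G,I,f,A]
After op 4 (rotate(-3)): offset=7, physical=[A,B,C,D,E,F,G,I,f], logical=[I,f,A,B,C,D,E,F,G]
After op 5 (replace(2, 'd')): offset=7, physical=[d,B,C,D,E,F,G,I,f], logical=[I,f,d,B,C,D,E,F,G]
After op 6 (replace(7, 'p')): offset=7, physical=[d,B,C,D,E,p,G,I,f], logical=[I,f,d,B,C,D,E,p,G]
After op 7 (rotate(+3)): offset=1, physical=[d,B,C,D,E,p,G,I,f], logical=[B,C,D,E,p,G,I,f,d]
After op 8 (rotate(+2)): offset=3, physical=[d,B,C,D,E,p,G,I,f], logical=[D,E,p,G,I,f,d,B,C]
After op 9 (swap(1, 6)): offset=3, physical=[E,B,C,D,d,p,G,I,f], logical=[D,d,p,G,I,f,E,B,C]
After op 10 (rotate(+2)): offset=5, physical=[E,B,C,D,d,p,G,I,f], logical=[p,G,I,f,E,B,C,D,d]
After op 11 (replace(8, 'o')): offset=5, physical=[E,B,C,D,o,p,G,I,f], logical=[p,G,I,f,E,B,C,D,o]
After op 12 (rotate(+1)): offset=6, physical=[E,B,C,D,o,p,G,I,f], logical=[G,I,f,E,B,C,D,o,p]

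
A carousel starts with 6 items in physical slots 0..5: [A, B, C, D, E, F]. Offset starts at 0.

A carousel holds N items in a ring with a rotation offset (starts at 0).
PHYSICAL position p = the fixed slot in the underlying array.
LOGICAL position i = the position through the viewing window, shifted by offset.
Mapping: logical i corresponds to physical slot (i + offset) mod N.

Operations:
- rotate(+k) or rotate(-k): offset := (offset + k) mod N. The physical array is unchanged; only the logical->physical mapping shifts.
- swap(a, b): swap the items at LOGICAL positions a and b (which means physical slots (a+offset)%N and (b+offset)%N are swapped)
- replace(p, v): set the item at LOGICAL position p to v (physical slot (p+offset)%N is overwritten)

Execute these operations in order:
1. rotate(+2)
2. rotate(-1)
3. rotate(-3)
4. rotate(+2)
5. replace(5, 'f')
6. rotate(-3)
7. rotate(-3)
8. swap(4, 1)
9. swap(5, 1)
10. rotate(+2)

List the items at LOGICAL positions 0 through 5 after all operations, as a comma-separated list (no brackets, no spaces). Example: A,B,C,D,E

Answer: C,D,B,E,A,f

Derivation:
After op 1 (rotate(+2)): offset=2, physical=[A,B,C,D,E,F], logical=[C,D,E,F,A,B]
After op 2 (rotate(-1)): offset=1, physical=[A,B,C,D,E,F], logical=[B,C,D,E,F,A]
After op 3 (rotate(-3)): offset=4, physical=[A,B,C,D,E,F], logical=[E,F,A,B,C,D]
After op 4 (rotate(+2)): offset=0, physical=[A,B,C,D,E,F], logical=[A,B,C,D,E,F]
After op 5 (replace(5, 'f')): offset=0, physical=[A,B,C,D,E,f], logical=[A,B,C,D,E,f]
After op 6 (rotate(-3)): offset=3, physical=[A,B,C,D,E,f], logical=[D,E,f,A,B,C]
After op 7 (rotate(-3)): offset=0, physical=[A,B,C,D,E,f], logical=[A,B,C,D,E,f]
After op 8 (swap(4, 1)): offset=0, physical=[A,E,C,D,B,f], logical=[A,E,C,D,B,f]
After op 9 (swap(5, 1)): offset=0, physical=[A,f,C,D,B,E], logical=[A,f,C,D,B,E]
After op 10 (rotate(+2)): offset=2, physical=[A,f,C,D,B,E], logical=[C,D,B,E,A,f]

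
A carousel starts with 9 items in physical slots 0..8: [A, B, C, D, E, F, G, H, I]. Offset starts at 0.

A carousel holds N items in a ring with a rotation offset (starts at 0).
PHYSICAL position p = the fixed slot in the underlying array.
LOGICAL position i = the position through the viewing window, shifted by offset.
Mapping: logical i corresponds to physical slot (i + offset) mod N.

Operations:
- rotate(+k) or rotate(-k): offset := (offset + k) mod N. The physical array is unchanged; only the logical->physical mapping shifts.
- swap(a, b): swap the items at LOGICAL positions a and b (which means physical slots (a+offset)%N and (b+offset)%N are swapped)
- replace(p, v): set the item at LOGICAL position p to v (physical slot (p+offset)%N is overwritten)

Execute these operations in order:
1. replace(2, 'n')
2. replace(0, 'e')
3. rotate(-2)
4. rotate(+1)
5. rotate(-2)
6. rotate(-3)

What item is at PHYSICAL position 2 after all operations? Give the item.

After op 1 (replace(2, 'n')): offset=0, physical=[A,B,n,D,E,F,G,H,I], logical=[A,B,n,D,E,F,G,H,I]
After op 2 (replace(0, 'e')): offset=0, physical=[e,B,n,D,E,F,G,H,I], logical=[e,B,n,D,E,F,G,H,I]
After op 3 (rotate(-2)): offset=7, physical=[e,B,n,D,E,F,G,H,I], logical=[H,I,e,B,n,D,E,F,G]
After op 4 (rotate(+1)): offset=8, physical=[e,B,n,D,E,F,G,H,I], logical=[I,e,B,n,D,E,F,G,H]
After op 5 (rotate(-2)): offset=6, physical=[e,B,n,D,E,F,G,H,I], logical=[G,H,I,e,B,n,D,E,F]
After op 6 (rotate(-3)): offset=3, physical=[e,B,n,D,E,F,G,H,I], logical=[D,E,F,G,H,I,e,B,n]

Answer: n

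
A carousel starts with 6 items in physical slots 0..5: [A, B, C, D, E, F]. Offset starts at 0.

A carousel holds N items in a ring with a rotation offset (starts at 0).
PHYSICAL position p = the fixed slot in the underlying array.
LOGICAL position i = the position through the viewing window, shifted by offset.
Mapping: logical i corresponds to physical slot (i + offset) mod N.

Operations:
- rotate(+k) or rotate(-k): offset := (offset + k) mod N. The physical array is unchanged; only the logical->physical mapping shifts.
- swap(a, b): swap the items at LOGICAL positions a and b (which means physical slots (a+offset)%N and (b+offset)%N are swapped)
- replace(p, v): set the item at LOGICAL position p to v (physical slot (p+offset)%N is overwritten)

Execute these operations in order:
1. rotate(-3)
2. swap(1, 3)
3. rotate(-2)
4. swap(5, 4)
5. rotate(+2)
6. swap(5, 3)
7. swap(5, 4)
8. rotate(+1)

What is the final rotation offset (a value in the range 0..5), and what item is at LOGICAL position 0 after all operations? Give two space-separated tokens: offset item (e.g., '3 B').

Answer: 4 A

Derivation:
After op 1 (rotate(-3)): offset=3, physical=[A,B,C,D,E,F], logical=[D,E,F,A,B,C]
After op 2 (swap(1, 3)): offset=3, physical=[E,B,C,D,A,F], logical=[D,A,F,E,B,C]
After op 3 (rotate(-2)): offset=1, physical=[E,B,C,D,A,F], logical=[B,C,D,A,F,E]
After op 4 (swap(5, 4)): offset=1, physical=[F,B,C,D,A,E], logical=[B,C,D,A,E,F]
After op 5 (rotate(+2)): offset=3, physical=[F,B,C,D,A,E], logical=[D,A,E,F,B,C]
After op 6 (swap(5, 3)): offset=3, physical=[C,B,F,D,A,E], logical=[D,A,E,C,B,F]
After op 7 (swap(5, 4)): offset=3, physical=[C,F,B,D,A,E], logical=[D,A,E,C,F,B]
After op 8 (rotate(+1)): offset=4, physical=[C,F,B,D,A,E], logical=[A,E,C,F,B,D]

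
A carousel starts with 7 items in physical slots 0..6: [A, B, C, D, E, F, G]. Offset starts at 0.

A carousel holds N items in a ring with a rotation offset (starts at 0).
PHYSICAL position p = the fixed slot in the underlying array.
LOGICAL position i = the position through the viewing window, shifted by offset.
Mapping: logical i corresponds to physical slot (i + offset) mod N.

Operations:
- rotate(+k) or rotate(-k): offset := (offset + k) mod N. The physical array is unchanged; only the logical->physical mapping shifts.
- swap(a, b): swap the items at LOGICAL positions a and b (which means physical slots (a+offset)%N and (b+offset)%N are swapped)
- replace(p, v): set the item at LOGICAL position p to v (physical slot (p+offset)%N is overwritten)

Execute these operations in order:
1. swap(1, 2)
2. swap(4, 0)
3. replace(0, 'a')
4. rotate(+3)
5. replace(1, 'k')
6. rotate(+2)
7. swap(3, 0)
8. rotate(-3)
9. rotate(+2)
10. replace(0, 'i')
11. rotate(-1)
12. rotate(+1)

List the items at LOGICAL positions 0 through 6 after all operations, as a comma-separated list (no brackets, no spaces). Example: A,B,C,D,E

After op 1 (swap(1, 2)): offset=0, physical=[A,C,B,D,E,F,G], logical=[A,C,B,D,E,F,G]
After op 2 (swap(4, 0)): offset=0, physical=[E,C,B,D,A,F,G], logical=[E,C,B,D,A,F,G]
After op 3 (replace(0, 'a')): offset=0, physical=[a,C,B,D,A,F,G], logical=[a,C,B,D,A,F,G]
After op 4 (rotate(+3)): offset=3, physical=[a,C,B,D,A,F,G], logical=[D,A,F,G,a,C,B]
After op 5 (replace(1, 'k')): offset=3, physical=[a,C,B,D,k,F,G], logical=[D,k,F,G,a,C,B]
After op 6 (rotate(+2)): offset=5, physical=[a,C,B,D,k,F,G], logical=[F,G,a,C,B,D,k]
After op 7 (swap(3, 0)): offset=5, physical=[a,F,B,D,k,C,G], logical=[C,G,a,F,B,D,k]
After op 8 (rotate(-3)): offset=2, physical=[a,F,B,D,k,C,G], logical=[B,D,k,C,G,a,F]
After op 9 (rotate(+2)): offset=4, physical=[a,F,B,D,k,C,G], logical=[k,C,G,a,F,B,D]
After op 10 (replace(0, 'i')): offset=4, physical=[a,F,B,D,i,C,G], logical=[i,C,G,a,F,B,D]
After op 11 (rotate(-1)): offset=3, physical=[a,F,B,D,i,C,G], logical=[D,i,C,G,a,F,B]
After op 12 (rotate(+1)): offset=4, physical=[a,F,B,D,i,C,G], logical=[i,C,G,a,F,B,D]

Answer: i,C,G,a,F,B,D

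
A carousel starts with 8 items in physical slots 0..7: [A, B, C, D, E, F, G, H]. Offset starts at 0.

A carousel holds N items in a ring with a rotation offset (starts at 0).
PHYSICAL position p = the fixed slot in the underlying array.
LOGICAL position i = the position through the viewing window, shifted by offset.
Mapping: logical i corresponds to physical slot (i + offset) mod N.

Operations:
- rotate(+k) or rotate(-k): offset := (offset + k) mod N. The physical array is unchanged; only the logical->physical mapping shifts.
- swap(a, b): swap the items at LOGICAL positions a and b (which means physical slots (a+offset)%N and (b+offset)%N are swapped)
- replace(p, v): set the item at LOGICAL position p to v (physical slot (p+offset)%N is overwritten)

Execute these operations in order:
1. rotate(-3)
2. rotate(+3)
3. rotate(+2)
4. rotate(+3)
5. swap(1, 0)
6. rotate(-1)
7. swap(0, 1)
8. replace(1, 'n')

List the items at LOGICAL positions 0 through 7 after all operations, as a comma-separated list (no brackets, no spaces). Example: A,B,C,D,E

Answer: G,n,F,H,A,B,C,D

Derivation:
After op 1 (rotate(-3)): offset=5, physical=[A,B,C,D,E,F,G,H], logical=[F,G,H,A,B,C,D,E]
After op 2 (rotate(+3)): offset=0, physical=[A,B,C,D,E,F,G,H], logical=[A,B,C,D,E,F,G,H]
After op 3 (rotate(+2)): offset=2, physical=[A,B,C,D,E,F,G,H], logical=[C,D,E,F,G,H,A,B]
After op 4 (rotate(+3)): offset=5, physical=[A,B,C,D,E,F,G,H], logical=[F,G,H,A,B,C,D,E]
After op 5 (swap(1, 0)): offset=5, physical=[A,B,C,D,E,G,F,H], logical=[G,F,H,A,B,C,D,E]
After op 6 (rotate(-1)): offset=4, physical=[A,B,C,D,E,G,F,H], logical=[E,G,F,H,A,B,C,D]
After op 7 (swap(0, 1)): offset=4, physical=[A,B,C,D,G,E,F,H], logical=[G,E,F,H,A,B,C,D]
After op 8 (replace(1, 'n')): offset=4, physical=[A,B,C,D,G,n,F,H], logical=[G,n,F,H,A,B,C,D]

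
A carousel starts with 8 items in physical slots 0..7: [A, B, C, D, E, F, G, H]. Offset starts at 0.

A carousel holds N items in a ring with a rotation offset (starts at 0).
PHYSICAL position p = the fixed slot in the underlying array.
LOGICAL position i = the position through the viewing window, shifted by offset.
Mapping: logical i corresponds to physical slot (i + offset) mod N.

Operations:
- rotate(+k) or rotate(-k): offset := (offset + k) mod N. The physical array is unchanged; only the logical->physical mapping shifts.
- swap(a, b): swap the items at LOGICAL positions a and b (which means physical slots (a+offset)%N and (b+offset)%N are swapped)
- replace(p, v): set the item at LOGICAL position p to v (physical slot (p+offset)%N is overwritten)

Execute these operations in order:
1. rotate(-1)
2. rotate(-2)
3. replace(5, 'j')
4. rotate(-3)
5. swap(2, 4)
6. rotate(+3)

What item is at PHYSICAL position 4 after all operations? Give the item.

Answer: G

Derivation:
After op 1 (rotate(-1)): offset=7, physical=[A,B,C,D,E,F,G,H], logical=[H,A,B,C,D,E,F,G]
After op 2 (rotate(-2)): offset=5, physical=[A,B,C,D,E,F,G,H], logical=[F,G,H,A,B,C,D,E]
After op 3 (replace(5, 'j')): offset=5, physical=[A,B,j,D,E,F,G,H], logical=[F,G,H,A,B,j,D,E]
After op 4 (rotate(-3)): offset=2, physical=[A,B,j,D,E,F,G,H], logical=[j,D,E,F,G,H,A,B]
After op 5 (swap(2, 4)): offset=2, physical=[A,B,j,D,G,F,E,H], logical=[j,D,G,F,E,H,A,B]
After op 6 (rotate(+3)): offset=5, physical=[A,B,j,D,G,F,E,H], logical=[F,E,H,A,B,j,D,G]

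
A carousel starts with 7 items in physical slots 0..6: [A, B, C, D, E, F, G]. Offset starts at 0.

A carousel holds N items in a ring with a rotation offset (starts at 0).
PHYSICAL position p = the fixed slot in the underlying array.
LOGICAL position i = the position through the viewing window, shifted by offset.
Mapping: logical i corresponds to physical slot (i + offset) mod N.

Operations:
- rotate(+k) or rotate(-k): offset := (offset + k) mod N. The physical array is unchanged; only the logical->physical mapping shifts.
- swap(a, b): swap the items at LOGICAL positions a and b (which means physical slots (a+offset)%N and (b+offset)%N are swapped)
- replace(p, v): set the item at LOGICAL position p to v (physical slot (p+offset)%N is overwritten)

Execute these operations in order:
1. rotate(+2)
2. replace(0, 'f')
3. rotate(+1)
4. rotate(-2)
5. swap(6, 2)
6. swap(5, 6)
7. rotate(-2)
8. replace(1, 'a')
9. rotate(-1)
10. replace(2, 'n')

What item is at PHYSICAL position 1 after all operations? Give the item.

After op 1 (rotate(+2)): offset=2, physical=[A,B,C,D,E,F,G], logical=[C,D,E,F,G,A,B]
After op 2 (replace(0, 'f')): offset=2, physical=[A,B,f,D,E,F,G], logical=[f,D,E,F,G,A,B]
After op 3 (rotate(+1)): offset=3, physical=[A,B,f,D,E,F,G], logical=[D,E,F,G,A,B,f]
After op 4 (rotate(-2)): offset=1, physical=[A,B,f,D,E,F,G], logical=[B,f,D,E,F,G,A]
After op 5 (swap(6, 2)): offset=1, physical=[D,B,f,A,E,F,G], logical=[B,f,A,E,F,G,D]
After op 6 (swap(5, 6)): offset=1, physical=[G,B,f,A,E,F,D], logical=[B,f,A,E,F,D,G]
After op 7 (rotate(-2)): offset=6, physical=[G,B,f,A,E,F,D], logical=[D,G,B,f,A,E,F]
After op 8 (replace(1, 'a')): offset=6, physical=[a,B,f,A,E,F,D], logical=[D,a,B,f,A,E,F]
After op 9 (rotate(-1)): offset=5, physical=[a,B,f,A,E,F,D], logical=[F,D,a,B,f,A,E]
After op 10 (replace(2, 'n')): offset=5, physical=[n,B,f,A,E,F,D], logical=[F,D,n,B,f,A,E]

Answer: B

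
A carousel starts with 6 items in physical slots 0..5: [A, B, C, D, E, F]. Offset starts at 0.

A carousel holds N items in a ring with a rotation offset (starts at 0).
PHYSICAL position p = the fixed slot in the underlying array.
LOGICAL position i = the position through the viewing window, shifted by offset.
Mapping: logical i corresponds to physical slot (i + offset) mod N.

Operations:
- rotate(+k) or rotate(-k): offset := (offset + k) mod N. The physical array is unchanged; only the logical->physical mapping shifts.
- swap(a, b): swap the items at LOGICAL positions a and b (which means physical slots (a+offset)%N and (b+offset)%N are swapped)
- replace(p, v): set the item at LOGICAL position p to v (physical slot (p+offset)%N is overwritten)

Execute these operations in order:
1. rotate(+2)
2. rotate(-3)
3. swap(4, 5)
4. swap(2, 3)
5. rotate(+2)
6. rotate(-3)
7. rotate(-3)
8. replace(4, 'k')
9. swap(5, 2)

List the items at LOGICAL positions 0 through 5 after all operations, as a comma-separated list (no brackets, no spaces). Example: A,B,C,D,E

After op 1 (rotate(+2)): offset=2, physical=[A,B,C,D,E,F], logical=[C,D,E,F,A,B]
After op 2 (rotate(-3)): offset=5, physical=[A,B,C,D,E,F], logical=[F,A,B,C,D,E]
After op 3 (swap(4, 5)): offset=5, physical=[A,B,C,E,D,F], logical=[F,A,B,C,E,D]
After op 4 (swap(2, 3)): offset=5, physical=[A,C,B,E,D,F], logical=[F,A,C,B,E,D]
After op 5 (rotate(+2)): offset=1, physical=[A,C,B,E,D,F], logical=[C,B,E,D,F,A]
After op 6 (rotate(-3)): offset=4, physical=[A,C,B,E,D,F], logical=[D,F,A,C,B,E]
After op 7 (rotate(-3)): offset=1, physical=[A,C,B,E,D,F], logical=[C,B,E,D,F,A]
After op 8 (replace(4, 'k')): offset=1, physical=[A,C,B,E,D,k], logical=[C,B,E,D,k,A]
After op 9 (swap(5, 2)): offset=1, physical=[E,C,B,A,D,k], logical=[C,B,A,D,k,E]

Answer: C,B,A,D,k,E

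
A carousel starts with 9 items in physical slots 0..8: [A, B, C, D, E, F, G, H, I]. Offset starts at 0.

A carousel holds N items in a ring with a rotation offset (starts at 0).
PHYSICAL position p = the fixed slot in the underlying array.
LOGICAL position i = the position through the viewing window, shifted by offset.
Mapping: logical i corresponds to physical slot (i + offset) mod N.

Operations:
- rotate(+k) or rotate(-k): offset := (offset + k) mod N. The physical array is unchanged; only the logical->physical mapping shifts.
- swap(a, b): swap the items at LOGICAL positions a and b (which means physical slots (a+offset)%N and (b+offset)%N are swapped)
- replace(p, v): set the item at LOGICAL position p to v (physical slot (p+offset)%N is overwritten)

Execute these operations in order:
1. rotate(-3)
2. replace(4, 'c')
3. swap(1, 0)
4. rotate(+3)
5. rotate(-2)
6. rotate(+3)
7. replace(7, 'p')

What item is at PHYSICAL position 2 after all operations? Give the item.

After op 1 (rotate(-3)): offset=6, physical=[A,B,C,D,E,F,G,H,I], logical=[G,H,I,A,B,C,D,E,F]
After op 2 (replace(4, 'c')): offset=6, physical=[A,c,C,D,E,F,G,H,I], logical=[G,H,I,A,c,C,D,E,F]
After op 3 (swap(1, 0)): offset=6, physical=[A,c,C,D,E,F,H,G,I], logical=[H,G,I,A,c,C,D,E,F]
After op 4 (rotate(+3)): offset=0, physical=[A,c,C,D,E,F,H,G,I], logical=[A,c,C,D,E,F,H,G,I]
After op 5 (rotate(-2)): offset=7, physical=[A,c,C,D,E,F,H,G,I], logical=[G,I,A,c,C,D,E,F,H]
After op 6 (rotate(+3)): offset=1, physical=[A,c,C,D,E,F,H,G,I], logical=[c,C,D,E,F,H,G,I,A]
After op 7 (replace(7, 'p')): offset=1, physical=[A,c,C,D,E,F,H,G,p], logical=[c,C,D,E,F,H,G,p,A]

Answer: C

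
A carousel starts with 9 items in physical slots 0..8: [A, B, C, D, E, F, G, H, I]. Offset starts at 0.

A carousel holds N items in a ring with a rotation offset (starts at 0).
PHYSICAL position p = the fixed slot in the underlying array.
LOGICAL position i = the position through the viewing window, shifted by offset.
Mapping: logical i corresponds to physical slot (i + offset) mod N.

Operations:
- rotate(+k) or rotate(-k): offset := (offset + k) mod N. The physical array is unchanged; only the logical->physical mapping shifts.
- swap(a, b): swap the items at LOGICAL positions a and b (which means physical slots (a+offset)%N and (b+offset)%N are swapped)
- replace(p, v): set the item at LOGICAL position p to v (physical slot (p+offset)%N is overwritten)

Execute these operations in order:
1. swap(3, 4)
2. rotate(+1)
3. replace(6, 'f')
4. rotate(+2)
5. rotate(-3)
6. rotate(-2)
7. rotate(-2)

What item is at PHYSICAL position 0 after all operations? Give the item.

After op 1 (swap(3, 4)): offset=0, physical=[A,B,C,E,D,F,G,H,I], logical=[A,B,C,E,D,F,G,H,I]
After op 2 (rotate(+1)): offset=1, physical=[A,B,C,E,D,F,G,H,I], logical=[B,C,E,D,F,G,H,I,A]
After op 3 (replace(6, 'f')): offset=1, physical=[A,B,C,E,D,F,G,f,I], logical=[B,C,E,D,F,G,f,I,A]
After op 4 (rotate(+2)): offset=3, physical=[A,B,C,E,D,F,G,f,I], logical=[E,D,F,G,f,I,A,B,C]
After op 5 (rotate(-3)): offset=0, physical=[A,B,C,E,D,F,G,f,I], logical=[A,B,C,E,D,F,G,f,I]
After op 6 (rotate(-2)): offset=7, physical=[A,B,C,E,D,F,G,f,I], logical=[f,I,A,B,C,E,D,F,G]
After op 7 (rotate(-2)): offset=5, physical=[A,B,C,E,D,F,G,f,I], logical=[F,G,f,I,A,B,C,E,D]

Answer: A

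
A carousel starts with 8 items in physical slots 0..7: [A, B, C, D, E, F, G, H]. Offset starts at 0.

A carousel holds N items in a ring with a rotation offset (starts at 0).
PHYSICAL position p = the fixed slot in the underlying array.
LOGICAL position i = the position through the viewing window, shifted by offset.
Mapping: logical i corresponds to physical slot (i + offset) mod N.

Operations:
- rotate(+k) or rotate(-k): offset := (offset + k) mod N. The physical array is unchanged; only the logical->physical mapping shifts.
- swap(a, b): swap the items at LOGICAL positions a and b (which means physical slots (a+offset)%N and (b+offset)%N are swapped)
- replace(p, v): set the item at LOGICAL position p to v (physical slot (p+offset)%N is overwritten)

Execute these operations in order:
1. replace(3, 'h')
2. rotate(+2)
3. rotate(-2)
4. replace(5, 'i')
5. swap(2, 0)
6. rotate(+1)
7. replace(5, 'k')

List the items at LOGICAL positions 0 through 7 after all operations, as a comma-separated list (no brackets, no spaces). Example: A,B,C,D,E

After op 1 (replace(3, 'h')): offset=0, physical=[A,B,C,h,E,F,G,H], logical=[A,B,C,h,E,F,G,H]
After op 2 (rotate(+2)): offset=2, physical=[A,B,C,h,E,F,G,H], logical=[C,h,E,F,G,H,A,B]
After op 3 (rotate(-2)): offset=0, physical=[A,B,C,h,E,F,G,H], logical=[A,B,C,h,E,F,G,H]
After op 4 (replace(5, 'i')): offset=0, physical=[A,B,C,h,E,i,G,H], logical=[A,B,C,h,E,i,G,H]
After op 5 (swap(2, 0)): offset=0, physical=[C,B,A,h,E,i,G,H], logical=[C,B,A,h,E,i,G,H]
After op 6 (rotate(+1)): offset=1, physical=[C,B,A,h,E,i,G,H], logical=[B,A,h,E,i,G,H,C]
After op 7 (replace(5, 'k')): offset=1, physical=[C,B,A,h,E,i,k,H], logical=[B,A,h,E,i,k,H,C]

Answer: B,A,h,E,i,k,H,C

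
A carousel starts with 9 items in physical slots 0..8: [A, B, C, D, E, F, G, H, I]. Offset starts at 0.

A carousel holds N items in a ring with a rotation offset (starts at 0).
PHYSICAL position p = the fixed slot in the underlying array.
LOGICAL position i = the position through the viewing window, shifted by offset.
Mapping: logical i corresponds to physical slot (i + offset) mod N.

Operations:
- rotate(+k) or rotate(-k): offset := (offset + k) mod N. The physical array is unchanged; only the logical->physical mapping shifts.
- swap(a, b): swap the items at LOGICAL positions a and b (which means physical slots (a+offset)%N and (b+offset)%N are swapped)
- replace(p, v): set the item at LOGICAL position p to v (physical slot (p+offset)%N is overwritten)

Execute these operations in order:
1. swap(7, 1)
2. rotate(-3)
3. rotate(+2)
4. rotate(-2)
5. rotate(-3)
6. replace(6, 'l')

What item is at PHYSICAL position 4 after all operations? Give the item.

Answer: E

Derivation:
After op 1 (swap(7, 1)): offset=0, physical=[A,H,C,D,E,F,G,B,I], logical=[A,H,C,D,E,F,G,B,I]
After op 2 (rotate(-3)): offset=6, physical=[A,H,C,D,E,F,G,B,I], logical=[G,B,I,A,H,C,D,E,F]
After op 3 (rotate(+2)): offset=8, physical=[A,H,C,D,E,F,G,B,I], logical=[I,A,H,C,D,E,F,G,B]
After op 4 (rotate(-2)): offset=6, physical=[A,H,C,D,E,F,G,B,I], logical=[G,B,I,A,H,C,D,E,F]
After op 5 (rotate(-3)): offset=3, physical=[A,H,C,D,E,F,G,B,I], logical=[D,E,F,G,B,I,A,H,C]
After op 6 (replace(6, 'l')): offset=3, physical=[l,H,C,D,E,F,G,B,I], logical=[D,E,F,G,B,I,l,H,C]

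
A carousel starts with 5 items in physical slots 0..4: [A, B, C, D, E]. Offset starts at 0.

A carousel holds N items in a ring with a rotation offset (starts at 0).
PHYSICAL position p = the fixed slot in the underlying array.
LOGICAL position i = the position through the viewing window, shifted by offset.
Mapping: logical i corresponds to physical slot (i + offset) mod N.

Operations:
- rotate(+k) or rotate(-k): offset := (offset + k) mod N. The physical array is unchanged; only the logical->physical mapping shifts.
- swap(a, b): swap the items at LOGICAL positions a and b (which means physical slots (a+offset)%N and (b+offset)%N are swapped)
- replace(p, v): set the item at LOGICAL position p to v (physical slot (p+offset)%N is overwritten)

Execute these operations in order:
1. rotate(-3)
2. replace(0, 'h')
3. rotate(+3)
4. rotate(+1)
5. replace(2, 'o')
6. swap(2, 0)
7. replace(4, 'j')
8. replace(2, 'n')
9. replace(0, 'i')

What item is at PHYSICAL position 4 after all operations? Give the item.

After op 1 (rotate(-3)): offset=2, physical=[A,B,C,D,E], logical=[C,D,E,A,B]
After op 2 (replace(0, 'h')): offset=2, physical=[A,B,h,D,E], logical=[h,D,E,A,B]
After op 3 (rotate(+3)): offset=0, physical=[A,B,h,D,E], logical=[A,B,h,D,E]
After op 4 (rotate(+1)): offset=1, physical=[A,B,h,D,E], logical=[B,h,D,E,A]
After op 5 (replace(2, 'o')): offset=1, physical=[A,B,h,o,E], logical=[B,h,o,E,A]
After op 6 (swap(2, 0)): offset=1, physical=[A,o,h,B,E], logical=[o,h,B,E,A]
After op 7 (replace(4, 'j')): offset=1, physical=[j,o,h,B,E], logical=[o,h,B,E,j]
After op 8 (replace(2, 'n')): offset=1, physical=[j,o,h,n,E], logical=[o,h,n,E,j]
After op 9 (replace(0, 'i')): offset=1, physical=[j,i,h,n,E], logical=[i,h,n,E,j]

Answer: E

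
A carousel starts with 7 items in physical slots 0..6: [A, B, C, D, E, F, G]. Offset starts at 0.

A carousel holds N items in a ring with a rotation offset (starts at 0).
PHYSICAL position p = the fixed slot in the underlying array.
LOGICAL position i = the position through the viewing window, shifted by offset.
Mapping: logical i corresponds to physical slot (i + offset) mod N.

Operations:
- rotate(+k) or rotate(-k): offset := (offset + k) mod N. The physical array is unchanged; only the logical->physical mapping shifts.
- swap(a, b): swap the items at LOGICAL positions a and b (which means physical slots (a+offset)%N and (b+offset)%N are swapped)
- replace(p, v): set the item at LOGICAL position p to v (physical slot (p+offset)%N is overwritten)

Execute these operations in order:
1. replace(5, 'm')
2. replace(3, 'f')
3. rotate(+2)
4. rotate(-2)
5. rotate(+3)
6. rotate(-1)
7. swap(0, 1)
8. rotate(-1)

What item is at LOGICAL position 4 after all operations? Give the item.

Answer: m

Derivation:
After op 1 (replace(5, 'm')): offset=0, physical=[A,B,C,D,E,m,G], logical=[A,B,C,D,E,m,G]
After op 2 (replace(3, 'f')): offset=0, physical=[A,B,C,f,E,m,G], logical=[A,B,C,f,E,m,G]
After op 3 (rotate(+2)): offset=2, physical=[A,B,C,f,E,m,G], logical=[C,f,E,m,G,A,B]
After op 4 (rotate(-2)): offset=0, physical=[A,B,C,f,E,m,G], logical=[A,B,C,f,E,m,G]
After op 5 (rotate(+3)): offset=3, physical=[A,B,C,f,E,m,G], logical=[f,E,m,G,A,B,C]
After op 6 (rotate(-1)): offset=2, physical=[A,B,C,f,E,m,G], logical=[C,f,E,m,G,A,B]
After op 7 (swap(0, 1)): offset=2, physical=[A,B,f,C,E,m,G], logical=[f,C,E,m,G,A,B]
After op 8 (rotate(-1)): offset=1, physical=[A,B,f,C,E,m,G], logical=[B,f,C,E,m,G,A]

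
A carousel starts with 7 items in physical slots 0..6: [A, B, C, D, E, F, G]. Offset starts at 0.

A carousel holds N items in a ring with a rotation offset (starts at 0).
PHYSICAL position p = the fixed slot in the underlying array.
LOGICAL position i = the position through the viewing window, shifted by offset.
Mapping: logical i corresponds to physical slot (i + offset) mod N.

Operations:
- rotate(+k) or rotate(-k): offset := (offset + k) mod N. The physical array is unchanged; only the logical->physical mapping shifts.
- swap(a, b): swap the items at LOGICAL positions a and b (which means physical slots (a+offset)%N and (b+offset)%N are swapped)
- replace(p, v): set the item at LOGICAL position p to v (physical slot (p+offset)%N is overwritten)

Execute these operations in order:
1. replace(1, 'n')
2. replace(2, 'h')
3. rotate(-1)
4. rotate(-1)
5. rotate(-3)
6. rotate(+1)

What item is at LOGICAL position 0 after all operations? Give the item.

After op 1 (replace(1, 'n')): offset=0, physical=[A,n,C,D,E,F,G], logical=[A,n,C,D,E,F,G]
After op 2 (replace(2, 'h')): offset=0, physical=[A,n,h,D,E,F,G], logical=[A,n,h,D,E,F,G]
After op 3 (rotate(-1)): offset=6, physical=[A,n,h,D,E,F,G], logical=[G,A,n,h,D,E,F]
After op 4 (rotate(-1)): offset=5, physical=[A,n,h,D,E,F,G], logical=[F,G,A,n,h,D,E]
After op 5 (rotate(-3)): offset=2, physical=[A,n,h,D,E,F,G], logical=[h,D,E,F,G,A,n]
After op 6 (rotate(+1)): offset=3, physical=[A,n,h,D,E,F,G], logical=[D,E,F,G,A,n,h]

Answer: D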